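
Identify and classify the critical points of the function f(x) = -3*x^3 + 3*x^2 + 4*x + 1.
f'(x) = -9*x^2 + 6*x + 4

Solve f'(x) = 0:
  9*x^2 - 6*x - 4 = 0 has no rational roots; quadratic formula: x = (6 ± √180)/18.
  ⇒ x = 1/3 - sqrt(5)/3 ≈ -0.4120, 1/3 + sqrt(5)/3 ≈ 1.0787

f''(x) = 6 - 18*x
Second-derivative test at each critical point:
  f''(-0.4120) = 13.4164 > 0 → local minimum
  f''(1.0787) = -13.4164 < 0 → local maximum

Critical points: x = 1/3 - sqrt(5)/3 ≈ -0.4120 (local minimum); x = 1/3 + sqrt(5)/3 ≈ 1.0787 (local maximum)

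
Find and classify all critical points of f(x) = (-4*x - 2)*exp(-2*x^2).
f'(x) = 4*(2*x*(2*x + 1) - 1)*exp(-2*x^2)

Solve f'(x) = 0:
  f'(x) = (16*x^2 + 8*x - 4)·exp(-2*x^2) and exp(-2*x^2) > 0 for every x, so f'(x) = 0 ⇔ 16*x^2 + 8*x - 4 = 0.
  Factor: 16*x^2 + 8*x - 4 = 4*(4*x^2 + 2*x - 1); 4*x^2 + 2*x - 1 = 0 has no rational roots; quadratic formula: x = (-2 ± √20)/8.
  ⇒ x = -sqrt(5)/4 - 1/4 ≈ -0.8090, -1/4 + sqrt(5)/4 ≈ 0.3090

f''(x) = 8*(-8*x^3 - 4*x^2 + 6*x + 1)*exp(-2*x^2)
Second-derivative test at each critical point:
  f''(-0.8090) = -4.8314 < 0 → local maximum
  f''(0.3090) = 14.7786 > 0 → local minimum

Critical points: x = -sqrt(5)/4 - 1/4 ≈ -0.8090 (local maximum); x = -1/4 + sqrt(5)/4 ≈ 0.3090 (local minimum)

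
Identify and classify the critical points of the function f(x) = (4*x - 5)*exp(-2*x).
f'(x) = 2*(7 - 4*x)*exp(-2*x)

Solve f'(x) = 0:
  f'(x) = (14 - 8*x)·exp(-2*x) and exp(-2*x) > 0 for every x, so f'(x) = 0 ⇔ 14 - 8*x = 0.
  Factor: 14 - 8*x = -2*(4*x - 7) = 0.
  ⇒ x = 7/4

f''(x) = 4*(4*x - 9)*exp(-2*x)
Second-derivative test at each critical point:
  f''(7/4) = -0.2416 < 0 → local maximum

Critical points: x = 7/4 (local maximum)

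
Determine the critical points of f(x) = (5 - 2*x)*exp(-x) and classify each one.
f'(x) = (2*x - 7)*exp(-x)

Solve f'(x) = 0:
  f'(x) = (2*x - 7)·exp(-x) and exp(-x) > 0 for every x, so f'(x) = 0 ⇔ 2*x - 7 = 0.
  2*x - 7 = 0.
  ⇒ x = 7/2

f''(x) = (9 - 2*x)*exp(-x)
Second-derivative test at each critical point:
  f''(7/2) = 0.0604 > 0 → local minimum

Critical points: x = 7/2 (local minimum)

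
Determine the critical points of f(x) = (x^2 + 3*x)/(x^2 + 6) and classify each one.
f'(x) = 3*(-x^2 + 4*x + 6)/(x^4 + 12*x^2 + 36)

Solve f'(x) = 0:
  f'(x) = -3*(x^2 - 4*x - 6)/(x^2 + 6)^2; the denominator is positive wherever f is defined, so f'(x) = 0 ⇔ -3*x^2 + 12*x + 18 = 0.
  Factor: -3*x^2 + 12*x + 18 = -3*(x^2 - 4*x - 6); x^2 - 4*x - 6 = 0 has no rational roots; quadratic formula: x = (4 ± √40)/2.
  ⇒ x = 2 - sqrt(10) ≈ -1.1623, 2 + sqrt(10) ≈ 5.1623

f''(x) = 6*(x^3 - 6*x^2 - 18*x + 12)/(x^6 + 18*x^4 + 108*x^2 + 216)
Second-derivative test at each critical point:
  f''(-1.1623) = 0.3511 > 0 → local minimum
  f''(5.1623) = -0.0178 < 0 → local maximum

Critical points: x = 2 - sqrt(10) ≈ -1.1623 (local minimum); x = 2 + sqrt(10) ≈ 5.1623 (local maximum)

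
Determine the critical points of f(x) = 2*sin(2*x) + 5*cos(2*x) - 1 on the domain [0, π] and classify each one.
f'(x) = -10*sin(2*x) + 4*cos(2*x)

Solve f'(x) = 0 on [0, π]:
  f'(x) = 0 ⇔ 2*cos(2*x) = 5*sin(2*x) ⇔ tan(2*x) = 2/5, i.e. 2*x = arctan(2/5) + nπ; keep the solutions lying in [0, π].
  ⇒ x = atan(2/5)/2 ≈ 0.1903, atan(2/5)/2 + pi/2 ≈ 1.7610

f''(x) = -8*sin(2*x) - 20*cos(2*x)
Second-derivative test at each critical point:
  f''(0.1903) = -21.5407 < 0 → local maximum
  f''(1.7610) = 21.5407 > 0 → local minimum

Critical points: x = atan(2/5)/2 ≈ 0.1903 (local maximum); x = atan(2/5)/2 + pi/2 ≈ 1.7610 (local minimum)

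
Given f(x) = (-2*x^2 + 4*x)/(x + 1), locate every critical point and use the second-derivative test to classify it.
f'(x) = 2*(-x^2 - 2*x + 2)/(x^2 + 2*x + 1)

Solve f'(x) = 0:
  f'(x) = -2*(x^2 + 2*x - 2)/(x + 1)^2; the denominator is positive wherever f is defined, so f'(x) = 0 ⇔ -2*x^2 - 4*x + 4 = 0.
  Factor: -2*x^2 - 4*x + 4 = -2*(x^2 + 2*x - 2); x^2 + 2*x - 2 = 0 has no rational roots; quadratic formula: x = (-2 ± √12)/2.
  ⇒ x = -sqrt(3) - 1 ≈ -2.7321, -1 + sqrt(3) ≈ 0.7321

f''(x) = -12/(x^3 + 3*x^2 + 3*x + 1)
Second-derivative test at each critical point:
  f''(-2.7321) = 2.3094 > 0 → local minimum
  f''(0.7321) = -2.3094 < 0 → local maximum

Critical points: x = -sqrt(3) - 1 ≈ -2.7321 (local minimum); x = -1 + sqrt(3) ≈ 0.7321 (local maximum)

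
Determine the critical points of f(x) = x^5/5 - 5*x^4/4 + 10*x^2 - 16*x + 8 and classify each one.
f'(x) = x^4 - 5*x^3 + 20*x - 16

Solve f'(x) = 0:
  Factor: x^4 - 5*x^3 + 20*x - 16 = (x - 4)*(x - 2)*(x - 1)*(x + 2) = 0.
  ⇒ x = -2, 1, 2, 4

f''(x) = 4*x^3 - 15*x^2 + 20
Second-derivative test at each critical point:
  f''(-2) = -72 < 0 → local maximum
  f''(1) = 9 > 0 → local minimum
  f''(2) = -8 < 0 → local maximum
  f''(4) = 36 > 0 → local minimum

Critical points: x = -2 (local maximum); x = 1 (local minimum); x = 2 (local maximum); x = 4 (local minimum)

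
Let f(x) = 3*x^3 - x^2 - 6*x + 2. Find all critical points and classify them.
f'(x) = 9*x^2 - 2*x - 6

Solve f'(x) = 0:
  9*x^2 - 2*x - 6 = 0 has no rational roots; quadratic formula: x = (2 ± √220)/18.
  ⇒ x = 1/9 - sqrt(55)/9 ≈ -0.7129, 1/9 + sqrt(55)/9 ≈ 0.9351

f''(x) = 18*x - 2
Second-derivative test at each critical point:
  f''(-0.7129) = -14.8324 < 0 → local maximum
  f''(0.9351) = 14.8324 > 0 → local minimum

Critical points: x = 1/9 - sqrt(55)/9 ≈ -0.7129 (local maximum); x = 1/9 + sqrt(55)/9 ≈ 0.9351 (local minimum)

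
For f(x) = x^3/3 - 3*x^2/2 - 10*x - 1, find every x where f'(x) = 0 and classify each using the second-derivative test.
f'(x) = x^2 - 3*x - 10

Solve f'(x) = 0:
  Factor: x^2 - 3*x - 10 = (x - 5)*(x + 2) = 0.
  ⇒ x = -2, 5

f''(x) = 2*x - 3
Second-derivative test at each critical point:
  f''(-2) = -7 < 0 → local maximum
  f''(5) = 7 > 0 → local minimum

Critical points: x = -2 (local maximum); x = 5 (local minimum)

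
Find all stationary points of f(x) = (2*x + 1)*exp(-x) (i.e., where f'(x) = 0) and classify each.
f'(x) = (1 - 2*x)*exp(-x)

Solve f'(x) = 0:
  f'(x) = (1 - 2*x)·exp(-x) and exp(-x) > 0 for every x, so f'(x) = 0 ⇔ 1 - 2*x = 0.
  1 - 2*x = 0.
  ⇒ x = 1/2

f''(x) = (2*x - 3)*exp(-x)
Second-derivative test at each critical point:
  f''(1/2) = -1.2131 < 0 → local maximum

Critical points: x = 1/2 (local maximum)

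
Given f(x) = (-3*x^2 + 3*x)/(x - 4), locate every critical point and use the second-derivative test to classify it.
f'(x) = 3*(-x^2 + 8*x - 4)/(x^2 - 8*x + 16)

Solve f'(x) = 0:
  f'(x) = -3*(x^2 - 8*x + 4)/(x - 4)^2; the denominator is positive wherever f is defined, so f'(x) = 0 ⇔ -3*x^2 + 24*x - 12 = 0.
  Factor: -3*x^2 + 24*x - 12 = -3*(x^2 - 8*x + 4); x^2 - 8*x + 4 = 0 has no rational roots; quadratic formula: x = (8 ± √48)/2.
  ⇒ x = 4 - 2*sqrt(3) ≈ 0.5359, 2*sqrt(3) + 4 ≈ 7.4641

f''(x) = -72/(x^3 - 12*x^2 + 48*x - 64)
Second-derivative test at each critical point:
  f''(0.5359) = 1.7321 > 0 → local minimum
  f''(7.4641) = -1.7321 < 0 → local maximum

Critical points: x = 4 - 2*sqrt(3) ≈ 0.5359 (local minimum); x = 2*sqrt(3) + 4 ≈ 7.4641 (local maximum)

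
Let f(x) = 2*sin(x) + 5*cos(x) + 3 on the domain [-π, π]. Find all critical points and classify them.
f'(x) = -5*sin(x) + 2*cos(x)

Solve f'(x) = 0 on [-π, π]:
  f'(x) = 0 ⇔ 2*cos(x) = 5*sin(x) ⇔ tan(x) = 2/5, i.e. x = arctan(2/5) + nπ; keep the solutions lying in [-π, π].
  ⇒ x = -pi + atan(2/5) ≈ -2.7611, atan(2/5) ≈ 0.3805

f''(x) = -2*sin(x) - 5*cos(x)
Second-derivative test at each critical point:
  f''(-2.7611) = 5.3852 > 0 → local minimum
  f''(0.3805) = -5.3852 < 0 → local maximum

Critical points: x = -pi + atan(2/5) ≈ -2.7611 (local minimum); x = atan(2/5) ≈ 0.3805 (local maximum)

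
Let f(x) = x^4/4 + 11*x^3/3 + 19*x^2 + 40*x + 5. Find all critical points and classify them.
f'(x) = x^3 + 11*x^2 + 38*x + 40

Solve f'(x) = 0:
  Factor: x^3 + 11*x^2 + 38*x + 40 = (x + 2)*(x + 4)*(x + 5) = 0.
  ⇒ x = -5, -4, -2

f''(x) = 3*x^2 + 22*x + 38
Second-derivative test at each critical point:
  f''(-5) = 3 > 0 → local minimum
  f''(-4) = -2 < 0 → local maximum
  f''(-2) = 6 > 0 → local minimum

Critical points: x = -5 (local minimum); x = -4 (local maximum); x = -2 (local minimum)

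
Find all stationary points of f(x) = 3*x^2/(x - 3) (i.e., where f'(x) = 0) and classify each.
f'(x) = 3*x*(x - 6)/(x^2 - 6*x + 9)

Solve f'(x) = 0:
  f'(x) = 3*x*(x - 6)/(x - 3)^2; the denominator is positive wherever f is defined, so f'(x) = 0 ⇔ 3*x^2 - 18*x = 0.
  Factor: 3*x^2 - 18*x = 3*x*(x - 6) = 0.
  ⇒ x = 0, 6

f''(x) = 54/(x^3 - 9*x^2 + 27*x - 27)
Second-derivative test at each critical point:
  f''(0) = -2 < 0 → local maximum
  f''(6) = 2 > 0 → local minimum

Critical points: x = 0 (local maximum); x = 6 (local minimum)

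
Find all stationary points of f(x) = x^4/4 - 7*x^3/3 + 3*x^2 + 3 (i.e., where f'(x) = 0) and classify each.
f'(x) = x*(x^2 - 7*x + 6)

Solve f'(x) = 0:
  Factor: x^3 - 7*x^2 + 6*x = x*(x - 6)*(x - 1) = 0.
  ⇒ x = 0, 1, 6

f''(x) = 3*x^2 - 14*x + 6
Second-derivative test at each critical point:
  f''(0) = 6 > 0 → local minimum
  f''(1) = -5 < 0 → local maximum
  f''(6) = 30 > 0 → local minimum

Critical points: x = 0 (local minimum); x = 1 (local maximum); x = 6 (local minimum)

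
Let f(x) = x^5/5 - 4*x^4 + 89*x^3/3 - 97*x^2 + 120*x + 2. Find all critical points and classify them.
f'(x) = x^4 - 16*x^3 + 89*x^2 - 194*x + 120

Solve f'(x) = 0:
  Factor: x^4 - 16*x^3 + 89*x^2 - 194*x + 120 = (x - 6)*(x - 5)*(x - 4)*(x - 1) = 0.
  ⇒ x = 1, 4, 5, 6

f''(x) = 4*x^3 - 48*x^2 + 178*x - 194
Second-derivative test at each critical point:
  f''(1) = -60 < 0 → local maximum
  f''(4) = 6 > 0 → local minimum
  f''(5) = -4 < 0 → local maximum
  f''(6) = 10 > 0 → local minimum

Critical points: x = 1 (local maximum); x = 4 (local minimum); x = 5 (local maximum); x = 6 (local minimum)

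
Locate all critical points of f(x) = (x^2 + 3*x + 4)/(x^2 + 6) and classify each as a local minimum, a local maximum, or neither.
f'(x) = (-3*x^2 + 4*x + 18)/(x^4 + 12*x^2 + 36)

Solve f'(x) = 0:
  f'(x) = -(3*x^2 - 4*x - 18)/(x^2 + 6)^2; the denominator is positive wherever f is defined, so f'(x) = 0 ⇔ -3*x^2 + 4*x + 18 = 0.
  3*x^2 - 4*x - 18 = 0 has no rational roots; quadratic formula: x = (4 ± √232)/6.
  ⇒ x = 2/3 - sqrt(58)/3 ≈ -1.8719, 2/3 + sqrt(58)/3 ≈ 3.2053

f''(x) = 6*(x^3 - 2*x^2 - 18*x + 4)/(x^6 + 18*x^4 + 108*x^2 + 216)
Second-derivative test at each critical point:
  f''(-1.8719) = 0.1686 > 0 → local minimum
  f''(3.2053) = -0.0575 < 0 → local maximum

Critical points: x = 2/3 - sqrt(58)/3 ≈ -1.8719 (local minimum); x = 2/3 + sqrt(58)/3 ≈ 3.2053 (local maximum)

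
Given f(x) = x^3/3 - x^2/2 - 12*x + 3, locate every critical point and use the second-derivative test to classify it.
f'(x) = x^2 - x - 12

Solve f'(x) = 0:
  Factor: x^2 - x - 12 = (x - 4)*(x + 3) = 0.
  ⇒ x = -3, 4

f''(x) = 2*x - 1
Second-derivative test at each critical point:
  f''(-3) = -7 < 0 → local maximum
  f''(4) = 7 > 0 → local minimum

Critical points: x = -3 (local maximum); x = 4 (local minimum)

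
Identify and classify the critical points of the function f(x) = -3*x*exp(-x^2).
f'(x) = 3*(2*x^2 - 1)*exp(-x^2)

Solve f'(x) = 0:
  f'(x) = (6*x^2 - 3)·exp(-x^2) and exp(-x^2) > 0 for every x, so f'(x) = 0 ⇔ 6*x^2 - 3 = 0.
  Factor: 6*x^2 - 3 = 3*(2*x^2 - 1); 2*x^2 - 1 = 0 has no rational roots; quadratic formula: x = (0 ± √8)/4.
  ⇒ x = -sqrt(2)/2 ≈ -0.7071, sqrt(2)/2 ≈ 0.7071

f''(x) = (-12*x^3 + 18*x)*exp(-x^2)
Second-derivative test at each critical point:
  f''(-0.7071) = -5.1466 < 0 → local maximum
  f''(0.7071) = 5.1466 > 0 → local minimum

Critical points: x = -sqrt(2)/2 ≈ -0.7071 (local maximum); x = sqrt(2)/2 ≈ 0.7071 (local minimum)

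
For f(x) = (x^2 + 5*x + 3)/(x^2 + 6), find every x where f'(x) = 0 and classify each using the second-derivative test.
f'(x) = (-5*x^2 + 6*x + 30)/(x^4 + 12*x^2 + 36)

Solve f'(x) = 0:
  f'(x) = -(5*x^2 - 6*x - 30)/(x^2 + 6)^2; the denominator is positive wherever f is defined, so f'(x) = 0 ⇔ -5*x^2 + 6*x + 30 = 0.
  5*x^2 - 6*x - 30 = 0 has no rational roots; quadratic formula: x = (6 ± √636)/10.
  ⇒ x = 3/5 - sqrt(159)/5 ≈ -1.9219, 3/5 + sqrt(159)/5 ≈ 3.1219

f''(x) = 2*(5*x^3 - 9*x^2 - 90*x + 18)/(x^6 + 18*x^4 + 108*x^2 + 216)
Second-derivative test at each critical point:
  f''(-1.9219) = 0.2684 > 0 → local minimum
  f''(3.1219) = -0.1017 < 0 → local maximum

Critical points: x = 3/5 - sqrt(159)/5 ≈ -1.9219 (local minimum); x = 3/5 + sqrt(159)/5 ≈ 3.1219 (local maximum)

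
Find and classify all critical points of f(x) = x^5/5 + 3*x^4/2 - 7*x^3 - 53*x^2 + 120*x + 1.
f'(x) = x^4 + 6*x^3 - 21*x^2 - 106*x + 120

Solve f'(x) = 0:
  Factor: x^4 + 6*x^3 - 21*x^2 - 106*x + 120 = (x - 4)*(x - 1)*(x + 5)*(x + 6) = 0.
  ⇒ x = -6, -5, 1, 4

f''(x) = 4*x^3 + 18*x^2 - 42*x - 106
Second-derivative test at each critical point:
  f''(-6) = -70 < 0 → local maximum
  f''(-5) = 54 > 0 → local minimum
  f''(1) = -126 < 0 → local maximum
  f''(4) = 270 > 0 → local minimum

Critical points: x = -6 (local maximum); x = -5 (local minimum); x = 1 (local maximum); x = 4 (local minimum)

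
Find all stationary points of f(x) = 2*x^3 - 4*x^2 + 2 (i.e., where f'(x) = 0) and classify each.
f'(x) = 2*x*(3*x - 4)

Solve f'(x) = 0:
  Factor: 6*x^2 - 8*x = 2*x*(3*x - 4) = 0.
  ⇒ x = 0, 4/3

f''(x) = 12*x - 8
Second-derivative test at each critical point:
  f''(0) = -8 < 0 → local maximum
  f''(4/3) = 8 > 0 → local minimum

Critical points: x = 0 (local maximum); x = 4/3 (local minimum)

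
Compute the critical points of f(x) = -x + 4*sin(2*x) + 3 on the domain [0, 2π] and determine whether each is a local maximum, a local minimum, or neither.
f'(x) = 8*cos(2*x) - 1

Solve f'(x) = 0 on [0, 2π]:
  f'(x) = 0 ⇔ cos(2*x) = 1/8, i.e. 2*x = ±arccos(1/8) + 2nπ; keep the solutions lying in [0, 2π].
  ⇒ x = acos(1/8)/2 ≈ 0.7227, pi - acos(1/8)/2 ≈ 2.4189, acos(1/8)/2 + pi ≈ 3.8643, -acos(1/8)/2 + 2*pi ≈ 5.5605

f''(x) = -16*sin(2*x)
Second-derivative test at each critical point:
  f''(0.7227) = -15.8745 < 0 → local maximum
  f''(2.4189) = 15.8745 > 0 → local minimum
  f''(3.8643) = -15.8745 < 0 → local maximum
  f''(5.5605) = 15.8745 > 0 → local minimum

Critical points: x = acos(1/8)/2 ≈ 0.7227 (local maximum); x = pi - acos(1/8)/2 ≈ 2.4189 (local minimum); x = acos(1/8)/2 + pi ≈ 3.8643 (local maximum); x = -acos(1/8)/2 + 2*pi ≈ 5.5605 (local minimum)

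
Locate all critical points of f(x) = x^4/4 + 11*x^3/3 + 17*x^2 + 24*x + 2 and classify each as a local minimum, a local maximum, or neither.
f'(x) = x^3 + 11*x^2 + 34*x + 24

Solve f'(x) = 0:
  Factor: x^3 + 11*x^2 + 34*x + 24 = (x + 1)*(x + 4)*(x + 6) = 0.
  ⇒ x = -6, -4, -1

f''(x) = 3*x^2 + 22*x + 34
Second-derivative test at each critical point:
  f''(-6) = 10 > 0 → local minimum
  f''(-4) = -6 < 0 → local maximum
  f''(-1) = 15 > 0 → local minimum

Critical points: x = -6 (local minimum); x = -4 (local maximum); x = -1 (local minimum)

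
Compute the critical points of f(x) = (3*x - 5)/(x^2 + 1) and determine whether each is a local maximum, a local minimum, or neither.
f'(x) = (-3*x^2 + 10*x + 3)/(x^4 + 2*x^2 + 1)

Solve f'(x) = 0:
  f'(x) = -(3*x^2 - 10*x - 3)/(x^2 + 1)^2; the denominator is positive wherever f is defined, so f'(x) = 0 ⇔ -3*x^2 + 10*x + 3 = 0.
  3*x^2 - 10*x - 3 = 0 has no rational roots; quadratic formula: x = (10 ± √136)/6.
  ⇒ x = 5/3 - sqrt(34)/3 ≈ -0.2770, 5/3 + sqrt(34)/3 ≈ 3.6103

f''(x) = 2*(4*x^2*(3*x - 5) + (5 - 9*x)*(x^2 + 1))/(x^2 + 1)^3
Second-derivative test at each critical point:
  f''(-0.2770) = 10.0592 > 0 → local minimum
  f''(3.6103) = -0.0592 < 0 → local maximum

Critical points: x = 5/3 - sqrt(34)/3 ≈ -0.2770 (local minimum); x = 5/3 + sqrt(34)/3 ≈ 3.6103 (local maximum)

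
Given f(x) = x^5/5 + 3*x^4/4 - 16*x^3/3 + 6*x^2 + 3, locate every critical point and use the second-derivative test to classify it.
f'(x) = x*(x^3 + 3*x^2 - 16*x + 12)

Solve f'(x) = 0:
  Factor: x^4 + 3*x^3 - 16*x^2 + 12*x = x*(x - 2)*(x - 1)*(x + 6) = 0.
  ⇒ x = -6, 0, 1, 2

f''(x) = 4*x^3 + 9*x^2 - 32*x + 12
Second-derivative test at each critical point:
  f''(-6) = -336 < 0 → local maximum
  f''(0) = 12 > 0 → local minimum
  f''(1) = -7 < 0 → local maximum
  f''(2) = 16 > 0 → local minimum

Critical points: x = -6 (local maximum); x = 0 (local minimum); x = 1 (local maximum); x = 2 (local minimum)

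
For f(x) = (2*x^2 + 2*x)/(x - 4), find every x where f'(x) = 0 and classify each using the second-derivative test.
f'(x) = 2*(x^2 - 8*x - 4)/(x^2 - 8*x + 16)

Solve f'(x) = 0:
  f'(x) = 2*(x^2 - 8*x - 4)/(x - 4)^2; the denominator is positive wherever f is defined, so f'(x) = 0 ⇔ 2*x^2 - 16*x - 8 = 0.
  Factor: 2*x^2 - 16*x - 8 = 2*(x^2 - 8*x - 4); x^2 - 8*x - 4 = 0 has no rational roots; quadratic formula: x = (8 ± √80)/2.
  ⇒ x = 4 - 2*sqrt(5) ≈ -0.4721, 4 + 2*sqrt(5) ≈ 8.4721

f''(x) = 80/(x^3 - 12*x^2 + 48*x - 64)
Second-derivative test at each critical point:
  f''(-0.4721) = -0.8944 < 0 → local maximum
  f''(8.4721) = 0.8944 > 0 → local minimum

Critical points: x = 4 - 2*sqrt(5) ≈ -0.4721 (local maximum); x = 4 + 2*sqrt(5) ≈ 8.4721 (local minimum)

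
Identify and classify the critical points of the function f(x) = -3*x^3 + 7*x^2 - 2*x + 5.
f'(x) = -9*x^2 + 14*x - 2

Solve f'(x) = 0:
  9*x^2 - 14*x + 2 = 0 has no rational roots; quadratic formula: x = (14 ± √124)/18.
  ⇒ x = 7/9 - sqrt(31)/9 ≈ 0.1591, sqrt(31)/9 + 7/9 ≈ 1.3964

f''(x) = 14 - 18*x
Second-derivative test at each critical point:
  f''(0.1591) = 11.1355 > 0 → local minimum
  f''(1.3964) = -11.1355 < 0 → local maximum

Critical points: x = 7/9 - sqrt(31)/9 ≈ 0.1591 (local minimum); x = sqrt(31)/9 + 7/9 ≈ 1.3964 (local maximum)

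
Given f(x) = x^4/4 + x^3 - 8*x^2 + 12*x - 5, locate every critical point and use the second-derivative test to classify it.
f'(x) = x^3 + 3*x^2 - 16*x + 12

Solve f'(x) = 0:
  Factor: x^3 + 3*x^2 - 16*x + 12 = (x - 2)*(x - 1)*(x + 6) = 0.
  ⇒ x = -6, 1, 2

f''(x) = 3*x^2 + 6*x - 16
Second-derivative test at each critical point:
  f''(-6) = 56 > 0 → local minimum
  f''(1) = -7 < 0 → local maximum
  f''(2) = 8 > 0 → local minimum

Critical points: x = -6 (local minimum); x = 1 (local maximum); x = 2 (local minimum)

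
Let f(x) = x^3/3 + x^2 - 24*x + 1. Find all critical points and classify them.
f'(x) = x^2 + 2*x - 24

Solve f'(x) = 0:
  Factor: x^2 + 2*x - 24 = (x - 4)*(x + 6) = 0.
  ⇒ x = -6, 4

f''(x) = 2*x + 2
Second-derivative test at each critical point:
  f''(-6) = -10 < 0 → local maximum
  f''(4) = 10 > 0 → local minimum

Critical points: x = -6 (local maximum); x = 4 (local minimum)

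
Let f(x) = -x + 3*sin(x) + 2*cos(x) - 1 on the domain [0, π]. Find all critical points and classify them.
f'(x) = -2*sin(x) + 3*cos(x) - 1

Solve f'(x) = 0 on [0, π]:
  f'(x) = 0 ⇔ -2*sin(x) + 3*cos(x) = 1. Write the left side as R·cos(x + φ) with R = √(3² + 2²) = sqrt(13), cos φ = 3*sqrt(13)/13, sin φ = 2*sqrt(13)/13; then cos(x + φ) = sqrt(13)/13. Solve for x and keep the solutions lying in [0, π].
  ⇒ x = atan((-2 + 6*sqrt(3))/(3 + 4*sqrt(3))) ≈ 0.7018

f''(x) = -3*sin(x) - 2*cos(x)
Second-derivative test at each critical point:
  f''(0.7018) = -3.4641 < 0 → local maximum

Critical points: x = atan((-2 + 6*sqrt(3))/(3 + 4*sqrt(3))) ≈ 0.7018 (local maximum)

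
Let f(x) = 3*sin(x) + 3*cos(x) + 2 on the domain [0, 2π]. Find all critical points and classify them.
f'(x) = 3*sqrt(2)*cos(x + pi/4)

Solve f'(x) = 0 on [0, 2π]:
  f'(x) = 0 ⇔ 3*cos(x) = 3*sin(x) ⇔ tan(x) = 1, i.e. x = arctan(1) + nπ; keep the solutions lying in [0, 2π].
  ⇒ x = pi/4 ≈ 0.7854, 5*pi/4 ≈ 3.9270

f''(x) = -3*sqrt(2)*sin(x + pi/4)
Second-derivative test at each critical point:
  f''(0.7854) = -4.2426 < 0 → local maximum
  f''(3.9270) = 4.2426 > 0 → local minimum

Critical points: x = pi/4 ≈ 0.7854 (local maximum); x = 5*pi/4 ≈ 3.9270 (local minimum)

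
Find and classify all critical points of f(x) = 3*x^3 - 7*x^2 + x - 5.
f'(x) = 9*x^2 - 14*x + 1

Solve f'(x) = 0:
  9*x^2 - 14*x + 1 = 0 has no rational roots; quadratic formula: x = (14 ± √160)/18.
  ⇒ x = 7/9 - 2*sqrt(10)/9 ≈ 0.0750, 2*sqrt(10)/9 + 7/9 ≈ 1.4805

f''(x) = 18*x - 14
Second-derivative test at each critical point:
  f''(0.0750) = -12.6491 < 0 → local maximum
  f''(1.4805) = 12.6491 > 0 → local minimum

Critical points: x = 7/9 - 2*sqrt(10)/9 ≈ 0.0750 (local maximum); x = 2*sqrt(10)/9 + 7/9 ≈ 1.4805 (local minimum)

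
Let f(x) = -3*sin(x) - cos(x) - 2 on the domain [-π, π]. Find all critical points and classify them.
f'(x) = sin(x) - 3*cos(x)

Solve f'(x) = 0 on [-π, π]:
  f'(x) = 0 ⇔ -3*cos(x) = -sin(x) ⇔ tan(x) = 3, i.e. x = arctan(3) + nπ; keep the solutions lying in [-π, π].
  ⇒ x = -pi + atan(3) ≈ -1.8925, atan(3) ≈ 1.2490

f''(x) = 3*sin(x) + cos(x)
Second-derivative test at each critical point:
  f''(-1.8925) = -3.1623 < 0 → local maximum
  f''(1.2490) = 3.1623 > 0 → local minimum

Critical points: x = -pi + atan(3) ≈ -1.8925 (local maximum); x = atan(3) ≈ 1.2490 (local minimum)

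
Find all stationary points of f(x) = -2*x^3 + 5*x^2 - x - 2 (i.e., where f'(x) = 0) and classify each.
f'(x) = -6*x^2 + 10*x - 1

Solve f'(x) = 0:
  6*x^2 - 10*x + 1 = 0 has no rational roots; quadratic formula: x = (10 ± √76)/12.
  ⇒ x = 5/6 - sqrt(19)/6 ≈ 0.1069, sqrt(19)/6 + 5/6 ≈ 1.5598

f''(x) = 10 - 12*x
Second-derivative test at each critical point:
  f''(0.1069) = 8.7178 > 0 → local minimum
  f''(1.5598) = -8.7178 < 0 → local maximum

Critical points: x = 5/6 - sqrt(19)/6 ≈ 0.1069 (local minimum); x = sqrt(19)/6 + 5/6 ≈ 1.5598 (local maximum)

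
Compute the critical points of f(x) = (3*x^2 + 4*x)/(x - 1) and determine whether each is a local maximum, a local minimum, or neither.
f'(x) = (3*x^2 - 6*x - 4)/(x^2 - 2*x + 1)

Solve f'(x) = 0:
  f'(x) = (3*x^2 - 6*x - 4)/(x - 1)^2; the denominator is positive wherever f is defined, so f'(x) = 0 ⇔ 3*x^2 - 6*x - 4 = 0.
  3*x^2 - 6*x - 4 = 0 has no rational roots; quadratic formula: x = (6 ± √84)/6.
  ⇒ x = 1 - sqrt(21)/3 ≈ -0.5275, 1 + sqrt(21)/3 ≈ 2.5275

f''(x) = 14/(x^3 - 3*x^2 + 3*x - 1)
Second-derivative test at each critical point:
  f''(-0.5275) = -3.9279 < 0 → local maximum
  f''(2.5275) = 3.9279 > 0 → local minimum

Critical points: x = 1 - sqrt(21)/3 ≈ -0.5275 (local maximum); x = 1 + sqrt(21)/3 ≈ 2.5275 (local minimum)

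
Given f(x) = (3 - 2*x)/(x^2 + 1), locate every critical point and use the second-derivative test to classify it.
f'(x) = 2*(x^2 - 3*x - 1)/(x^4 + 2*x^2 + 1)

Solve f'(x) = 0:
  f'(x) = 2*(x^2 - 3*x - 1)/(x^2 + 1)^2; the denominator is positive wherever f is defined, so f'(x) = 0 ⇔ 2*x^2 - 6*x - 2 = 0.
  Factor: 2*x^2 - 6*x - 2 = 2*(x^2 - 3*x - 1); x^2 - 3*x - 1 = 0 has no rational roots; quadratic formula: x = (3 ± √13)/2.
  ⇒ x = 3/2 - sqrt(13)/2 ≈ -0.3028, 3/2 + sqrt(13)/2 ≈ 3.3028

f''(x) = 2*(4*x^2*(3 - 2*x) + 3*(2*x - 1)*(x^2 + 1))/(x^2 + 1)^3
Second-derivative test at each critical point:
  f''(-0.3028) = -6.0509 < 0 → local maximum
  f''(3.3028) = 0.0509 > 0 → local minimum

Critical points: x = 3/2 - sqrt(13)/2 ≈ -0.3028 (local maximum); x = 3/2 + sqrt(13)/2 ≈ 3.3028 (local minimum)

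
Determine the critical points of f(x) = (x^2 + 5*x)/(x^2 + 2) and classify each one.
f'(x) = (-5*x^2 + 4*x + 10)/(x^4 + 4*x^2 + 4)

Solve f'(x) = 0:
  f'(x) = -(5*x^2 - 4*x - 10)/(x^2 + 2)^2; the denominator is positive wherever f is defined, so f'(x) = 0 ⇔ -5*x^2 + 4*x + 10 = 0.
  5*x^2 - 4*x - 10 = 0 has no rational roots; quadratic formula: x = (4 ± √216)/10.
  ⇒ x = 2/5 - 3*sqrt(6)/5 ≈ -1.0697, 2/5 + 3*sqrt(6)/5 ≈ 1.8697

f''(x) = 2*(5*x^3 - 6*x^2 - 30*x + 4)/(x^6 + 6*x^4 + 12*x^2 + 8)
Second-derivative test at each critical point:
  f''(-1.0697) = 1.4866 > 0 → local minimum
  f''(1.8697) = -0.4866 < 0 → local maximum

Critical points: x = 2/5 - 3*sqrt(6)/5 ≈ -1.0697 (local minimum); x = 2/5 + 3*sqrt(6)/5 ≈ 1.8697 (local maximum)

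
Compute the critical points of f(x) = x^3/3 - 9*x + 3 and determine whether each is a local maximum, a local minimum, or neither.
f'(x) = x^2 - 9

Solve f'(x) = 0:
  Factor: x^2 - 9 = (x - 3)*(x + 3) = 0.
  ⇒ x = -3, 3

f''(x) = 2*x
Second-derivative test at each critical point:
  f''(-3) = -6 < 0 → local maximum
  f''(3) = 6 > 0 → local minimum

Critical points: x = -3 (local maximum); x = 3 (local minimum)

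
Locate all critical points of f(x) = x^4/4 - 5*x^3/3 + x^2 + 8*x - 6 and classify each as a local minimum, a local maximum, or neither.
f'(x) = x^3 - 5*x^2 + 2*x + 8

Solve f'(x) = 0:
  Factor: x^3 - 5*x^2 + 2*x + 8 = (x - 4)*(x - 2)*(x + 1) = 0.
  ⇒ x = -1, 2, 4

f''(x) = 3*x^2 - 10*x + 2
Second-derivative test at each critical point:
  f''(-1) = 15 > 0 → local minimum
  f''(2) = -6 < 0 → local maximum
  f''(4) = 10 > 0 → local minimum

Critical points: x = -1 (local minimum); x = 2 (local maximum); x = 4 (local minimum)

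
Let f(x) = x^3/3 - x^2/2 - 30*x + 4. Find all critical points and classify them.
f'(x) = x^2 - x - 30

Solve f'(x) = 0:
  Factor: x^2 - x - 30 = (x - 6)*(x + 5) = 0.
  ⇒ x = -5, 6

f''(x) = 2*x - 1
Second-derivative test at each critical point:
  f''(-5) = -11 < 0 → local maximum
  f''(6) = 11 > 0 → local minimum

Critical points: x = -5 (local maximum); x = 6 (local minimum)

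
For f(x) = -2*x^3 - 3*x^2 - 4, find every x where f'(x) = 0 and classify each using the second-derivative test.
f'(x) = 6*x*(-x - 1)

Solve f'(x) = 0:
  Factor: -6*x^2 - 6*x = -6*x*(x + 1) = 0.
  ⇒ x = -1, 0

f''(x) = -12*x - 6
Second-derivative test at each critical point:
  f''(-1) = 6 > 0 → local minimum
  f''(0) = -6 < 0 → local maximum

Critical points: x = -1 (local minimum); x = 0 (local maximum)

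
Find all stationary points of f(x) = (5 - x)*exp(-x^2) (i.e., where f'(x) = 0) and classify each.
f'(x) = (2*x*(x - 5) - 1)*exp(-x^2)

Solve f'(x) = 0:
  f'(x) = (2*x^2 - 10*x - 1)·exp(-x^2) and exp(-x^2) > 0 for every x, so f'(x) = 0 ⇔ 2*x^2 - 10*x - 1 = 0.
  2*x^2 - 10*x - 1 = 0 has no rational roots; quadratic formula: x = (10 ± √108)/4.
  ⇒ x = 5/2 - 3*sqrt(3)/2 ≈ -0.0981, 5/2 + 3*sqrt(3)/2 ≈ 5.0981

f''(x) = 2*(2*x^2*(5 - x) + 3*x - 5)*exp(-x^2)
Second-derivative test at each critical point:
  f''(-0.0981) = -10.2928 < 0 → local maximum
  f''(5.0981) = 5.361e-11 > 0 → local minimum

Critical points: x = 5/2 - 3*sqrt(3)/2 ≈ -0.0981 (local maximum); x = 5/2 + 3*sqrt(3)/2 ≈ 5.0981 (local minimum)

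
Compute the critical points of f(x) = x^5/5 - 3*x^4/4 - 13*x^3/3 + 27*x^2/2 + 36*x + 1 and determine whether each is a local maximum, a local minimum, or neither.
f'(x) = x^4 - 3*x^3 - 13*x^2 + 27*x + 36

Solve f'(x) = 0:
  Factor: x^4 - 3*x^3 - 13*x^2 + 27*x + 36 = (x - 4)*(x - 3)*(x + 1)*(x + 3) = 0.
  ⇒ x = -3, -1, 3, 4

f''(x) = 4*x^3 - 9*x^2 - 26*x + 27
Second-derivative test at each critical point:
  f''(-3) = -84 < 0 → local maximum
  f''(-1) = 40 > 0 → local minimum
  f''(3) = -24 < 0 → local maximum
  f''(4) = 35 > 0 → local minimum

Critical points: x = -3 (local maximum); x = -1 (local minimum); x = 3 (local maximum); x = 4 (local minimum)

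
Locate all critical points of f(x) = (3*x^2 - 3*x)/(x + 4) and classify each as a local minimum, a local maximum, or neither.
f'(x) = 3*(x^2 + 8*x - 4)/(x^2 + 8*x + 16)

Solve f'(x) = 0:
  f'(x) = 3*(x^2 + 8*x - 4)/(x + 4)^2; the denominator is positive wherever f is defined, so f'(x) = 0 ⇔ 3*x^2 + 24*x - 12 = 0.
  Factor: 3*x^2 + 24*x - 12 = 3*(x^2 + 8*x - 4); x^2 + 8*x - 4 = 0 has no rational roots; quadratic formula: x = (-8 ± √80)/2.
  ⇒ x = -2*sqrt(5) - 4 ≈ -8.4721, -4 + 2*sqrt(5) ≈ 0.4721

f''(x) = 120/(x^3 + 12*x^2 + 48*x + 64)
Second-derivative test at each critical point:
  f''(-8.4721) = -1.3416 < 0 → local maximum
  f''(0.4721) = 1.3416 > 0 → local minimum

Critical points: x = -2*sqrt(5) - 4 ≈ -8.4721 (local maximum); x = -4 + 2*sqrt(5) ≈ 0.4721 (local minimum)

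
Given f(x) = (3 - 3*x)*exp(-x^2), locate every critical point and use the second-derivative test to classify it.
f'(x) = 3*(2*x*(x - 1) - 1)*exp(-x^2)

Solve f'(x) = 0:
  f'(x) = (6*x^2 - 6*x - 3)·exp(-x^2) and exp(-x^2) > 0 for every x, so f'(x) = 0 ⇔ 6*x^2 - 6*x - 3 = 0.
  Factor: 6*x^2 - 6*x - 3 = 3*(2*x^2 - 2*x - 1); 2*x^2 - 2*x - 1 = 0 has no rational roots; quadratic formula: x = (2 ± √12)/4.
  ⇒ x = 1/2 - sqrt(3)/2 ≈ -0.3660, 1/2 + sqrt(3)/2 ≈ 1.3660

f''(x) = 6*(2*x^2*(1 - x) + 3*x - 1)*exp(-x^2)
Second-derivative test at each critical point:
  f''(-0.3660) = -9.0892 < 0 → local maximum
  f''(1.3660) = 1.6081 > 0 → local minimum

Critical points: x = 1/2 - sqrt(3)/2 ≈ -0.3660 (local maximum); x = 1/2 + sqrt(3)/2 ≈ 1.3660 (local minimum)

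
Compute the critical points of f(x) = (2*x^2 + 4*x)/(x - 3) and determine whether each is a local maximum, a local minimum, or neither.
f'(x) = 2*(x^2 - 6*x - 6)/(x^2 - 6*x + 9)

Solve f'(x) = 0:
  f'(x) = 2*(x^2 - 6*x - 6)/(x - 3)^2; the denominator is positive wherever f is defined, so f'(x) = 0 ⇔ 2*x^2 - 12*x - 12 = 0.
  Factor: 2*x^2 - 12*x - 12 = 2*(x^2 - 6*x - 6); x^2 - 6*x - 6 = 0 has no rational roots; quadratic formula: x = (6 ± √60)/2.
  ⇒ x = 3 - sqrt(15) ≈ -0.8730, 3 + sqrt(15) ≈ 6.8730

f''(x) = 60/(x^3 - 9*x^2 + 27*x - 27)
Second-derivative test at each critical point:
  f''(-0.8730) = -1.0328 < 0 → local maximum
  f''(6.8730) = 1.0328 > 0 → local minimum

Critical points: x = 3 - sqrt(15) ≈ -0.8730 (local maximum); x = 3 + sqrt(15) ≈ 6.8730 (local minimum)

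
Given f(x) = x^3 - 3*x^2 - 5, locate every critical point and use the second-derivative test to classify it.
f'(x) = 3*x*(x - 2)

Solve f'(x) = 0:
  Factor: 3*x^2 - 6*x = 3*x*(x - 2) = 0.
  ⇒ x = 0, 2

f''(x) = 6*x - 6
Second-derivative test at each critical point:
  f''(0) = -6 < 0 → local maximum
  f''(2) = 6 > 0 → local minimum

Critical points: x = 0 (local maximum); x = 2 (local minimum)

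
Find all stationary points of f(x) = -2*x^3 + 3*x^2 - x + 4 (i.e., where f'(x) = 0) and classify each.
f'(x) = -6*x^2 + 6*x - 1

Solve f'(x) = 0:
  6*x^2 - 6*x + 1 = 0 has no rational roots; quadratic formula: x = (6 ± √12)/12.
  ⇒ x = 1/2 - sqrt(3)/6 ≈ 0.2113, sqrt(3)/6 + 1/2 ≈ 0.7887

f''(x) = 6 - 12*x
Second-derivative test at each critical point:
  f''(0.2113) = 3.4641 > 0 → local minimum
  f''(0.7887) = -3.4641 < 0 → local maximum

Critical points: x = 1/2 - sqrt(3)/6 ≈ 0.2113 (local minimum); x = sqrt(3)/6 + 1/2 ≈ 0.7887 (local maximum)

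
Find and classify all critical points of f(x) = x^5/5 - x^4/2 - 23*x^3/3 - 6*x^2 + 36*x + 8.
f'(x) = x^4 - 2*x^3 - 23*x^2 - 12*x + 36

Solve f'(x) = 0:
  Factor: x^4 - 2*x^3 - 23*x^2 - 12*x + 36 = (x - 6)*(x - 1)*(x + 2)*(x + 3) = 0.
  ⇒ x = -3, -2, 1, 6

f''(x) = 4*x^3 - 6*x^2 - 46*x - 12
Second-derivative test at each critical point:
  f''(-3) = -36 < 0 → local maximum
  f''(-2) = 24 > 0 → local minimum
  f''(1) = -60 < 0 → local maximum
  f''(6) = 360 > 0 → local minimum

Critical points: x = -3 (local maximum); x = -2 (local minimum); x = 1 (local maximum); x = 6 (local minimum)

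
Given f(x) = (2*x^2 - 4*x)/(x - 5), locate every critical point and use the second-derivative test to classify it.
f'(x) = 2*(x^2 - 10*x + 10)/(x^2 - 10*x + 25)

Solve f'(x) = 0:
  f'(x) = 2*(x^2 - 10*x + 10)/(x - 5)^2; the denominator is positive wherever f is defined, so f'(x) = 0 ⇔ 2*x^2 - 20*x + 20 = 0.
  Factor: 2*x^2 - 20*x + 20 = 2*(x^2 - 10*x + 10); x^2 - 10*x + 10 = 0 has no rational roots; quadratic formula: x = (10 ± √60)/2.
  ⇒ x = 5 - sqrt(15) ≈ 1.1270, sqrt(15) + 5 ≈ 8.8730

f''(x) = 60/(x^3 - 15*x^2 + 75*x - 125)
Second-derivative test at each critical point:
  f''(1.1270) = -1.0328 < 0 → local maximum
  f''(8.8730) = 1.0328 > 0 → local minimum

Critical points: x = 5 - sqrt(15) ≈ 1.1270 (local maximum); x = sqrt(15) + 5 ≈ 8.8730 (local minimum)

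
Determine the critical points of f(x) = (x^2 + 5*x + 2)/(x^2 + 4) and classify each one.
f'(x) = (-5*x^2 + 4*x + 20)/(x^4 + 8*x^2 + 16)

Solve f'(x) = 0:
  f'(x) = -(5*x^2 - 4*x - 20)/(x^2 + 4)^2; the denominator is positive wherever f is defined, so f'(x) = 0 ⇔ -5*x^2 + 4*x + 20 = 0.
  5*x^2 - 4*x - 20 = 0 has no rational roots; quadratic formula: x = (4 ± √416)/10.
  ⇒ x = 2/5 - 2*sqrt(26)/5 ≈ -1.6396, 2/5 + 2*sqrt(26)/5 ≈ 2.4396

f''(x) = 2*(5*x^3 - 6*x^2 - 60*x + 8)/(x^6 + 12*x^4 + 48*x^2 + 64)
Second-derivative test at each critical point:
  f''(-1.6396) = 0.4559 > 0 → local minimum
  f''(2.4396) = -0.2059 < 0 → local maximum

Critical points: x = 2/5 - 2*sqrt(26)/5 ≈ -1.6396 (local minimum); x = 2/5 + 2*sqrt(26)/5 ≈ 2.4396 (local maximum)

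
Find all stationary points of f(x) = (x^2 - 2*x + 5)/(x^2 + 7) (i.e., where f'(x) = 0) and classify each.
f'(x) = 2*(x^2 + 2*x - 7)/(x^4 + 14*x^2 + 49)

Solve f'(x) = 0:
  f'(x) = 2*(x^2 + 2*x - 7)/(x^2 + 7)^2; the denominator is positive wherever f is defined, so f'(x) = 0 ⇔ 2*x^2 + 4*x - 14 = 0.
  Factor: 2*x^2 + 4*x - 14 = 2*(x^2 + 2*x - 7); x^2 + 2*x - 7 = 0 has no rational roots; quadratic formula: x = (-2 ± √32)/2.
  ⇒ x = -2*sqrt(2) - 1 ≈ -3.8284, -1 + 2*sqrt(2) ≈ 1.8284

f''(x) = 4*(-x^3 - 3*x^2 + 21*x + 7)/(x^6 + 21*x^4 + 147*x^2 + 343)
Second-derivative test at each critical point:
  f''(-3.8284) = -0.0241 < 0 → local maximum
  f''(1.8284) = 0.1058 > 0 → local minimum

Critical points: x = -2*sqrt(2) - 1 ≈ -3.8284 (local maximum); x = -1 + 2*sqrt(2) ≈ 1.8284 (local minimum)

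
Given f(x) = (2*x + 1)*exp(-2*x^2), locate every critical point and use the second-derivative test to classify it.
f'(x) = 2*(-2*x*(2*x + 1) + 1)*exp(-2*x^2)

Solve f'(x) = 0:
  f'(x) = (-8*x^2 - 4*x + 2)·exp(-2*x^2) and exp(-2*x^2) > 0 for every x, so f'(x) = 0 ⇔ -8*x^2 - 4*x + 2 = 0.
  Factor: -8*x^2 - 4*x + 2 = -2*(4*x^2 + 2*x - 1); 4*x^2 + 2*x - 1 = 0 has no rational roots; quadratic formula: x = (-2 ± √20)/8.
  ⇒ x = -sqrt(5)/4 - 1/4 ≈ -0.8090, -1/4 + sqrt(5)/4 ≈ 0.3090

f''(x) = 4*(4*x^2*(2*x + 1) - 6*x - 1)*exp(-2*x^2)
Second-derivative test at each critical point:
  f''(-0.8090) = 2.4157 > 0 → local minimum
  f''(0.3090) = -7.3893 < 0 → local maximum

Critical points: x = -sqrt(5)/4 - 1/4 ≈ -0.8090 (local minimum); x = -1/4 + sqrt(5)/4 ≈ 0.3090 (local maximum)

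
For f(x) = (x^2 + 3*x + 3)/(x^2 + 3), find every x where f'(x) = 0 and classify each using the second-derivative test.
f'(x) = 3*(3 - x^2)/(x^4 + 6*x^2 + 9)

Solve f'(x) = 0:
  f'(x) = -3*(x^2 - 3)/(x^2 + 3)^2; the denominator is positive wherever f is defined, so f'(x) = 0 ⇔ 9 - 3*x^2 = 0.
  Factor: 9 - 3*x^2 = -3*(x^2 - 3); x^2 - 3 = 0 has no rational roots; quadratic formula: x = (0 ± √12)/2.
  ⇒ x = -sqrt(3) ≈ -1.7321, sqrt(3) ≈ 1.7321

f''(x) = 6*x*(x^2 - 9)/(x^6 + 9*x^4 + 27*x^2 + 27)
Second-derivative test at each critical point:
  f''(-1.7321) = 0.2887 > 0 → local minimum
  f''(1.7321) = -0.2887 < 0 → local maximum

Critical points: x = -sqrt(3) ≈ -1.7321 (local minimum); x = sqrt(3) ≈ 1.7321 (local maximum)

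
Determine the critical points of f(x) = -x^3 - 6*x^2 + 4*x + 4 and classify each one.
f'(x) = -3*x^2 - 12*x + 4

Solve f'(x) = 0:
  3*x^2 + 12*x - 4 = 0 has no rational roots; quadratic formula: x = (-12 ± √192)/6.
  ⇒ x = -4*sqrt(3)/3 - 2 ≈ -4.3094, -2 + 4*sqrt(3)/3 ≈ 0.3094

f''(x) = -6*x - 12
Second-derivative test at each critical point:
  f''(-4.3094) = 13.8564 > 0 → local minimum
  f''(0.3094) = -13.8564 < 0 → local maximum

Critical points: x = -4*sqrt(3)/3 - 2 ≈ -4.3094 (local minimum); x = -2 + 4*sqrt(3)/3 ≈ 0.3094 (local maximum)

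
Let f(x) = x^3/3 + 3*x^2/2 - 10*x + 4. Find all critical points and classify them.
f'(x) = x^2 + 3*x - 10

Solve f'(x) = 0:
  Factor: x^2 + 3*x - 10 = (x - 2)*(x + 5) = 0.
  ⇒ x = -5, 2

f''(x) = 2*x + 3
Second-derivative test at each critical point:
  f''(-5) = -7 < 0 → local maximum
  f''(2) = 7 > 0 → local minimum

Critical points: x = -5 (local maximum); x = 2 (local minimum)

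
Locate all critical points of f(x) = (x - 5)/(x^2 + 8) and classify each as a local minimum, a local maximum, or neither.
f'(x) = (x^2 - 2*x*(x - 5) + 8)/(x^2 + 8)^2

Solve f'(x) = 0:
  f'(x) = -(x^2 - 10*x - 8)/(x^2 + 8)^2; the denominator is positive wherever f is defined, so f'(x) = 0 ⇔ -x^2 + 10*x + 8 = 0.
  x^2 - 10*x - 8 = 0 has no rational roots; quadratic formula: x = (10 ± √132)/2.
  ⇒ x = 5 - sqrt(33) ≈ -0.7446, 5 + sqrt(33) ≈ 10.7446

f''(x) = 2*(4*x^2*(x - 5) + (5 - 3*x)*(x^2 + 8))/(x^2 + 8)^3
Second-derivative test at each critical point:
  f''(-0.7446) = 0.1570 > 0 → local minimum
  f''(10.7446) = -0.0008 < 0 → local maximum

Critical points: x = 5 - sqrt(33) ≈ -0.7446 (local minimum); x = 5 + sqrt(33) ≈ 10.7446 (local maximum)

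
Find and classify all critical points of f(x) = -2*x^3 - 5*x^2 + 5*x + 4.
f'(x) = -6*x^2 - 10*x + 5

Solve f'(x) = 0:
  6*x^2 + 10*x - 5 = 0 has no rational roots; quadratic formula: x = (-10 ± √220)/12.
  ⇒ x = -sqrt(55)/6 - 5/6 ≈ -2.0694, -5/6 + sqrt(55)/6 ≈ 0.4027

f''(x) = -12*x - 10
Second-derivative test at each critical point:
  f''(-2.0694) = 14.8324 > 0 → local minimum
  f''(0.4027) = -14.8324 < 0 → local maximum

Critical points: x = -sqrt(55)/6 - 5/6 ≈ -2.0694 (local minimum); x = -5/6 + sqrt(55)/6 ≈ 0.4027 (local maximum)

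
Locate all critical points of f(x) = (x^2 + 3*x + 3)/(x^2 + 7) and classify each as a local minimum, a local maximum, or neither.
f'(x) = (-3*x^2 + 8*x + 21)/(x^4 + 14*x^2 + 49)

Solve f'(x) = 0:
  f'(x) = -(3*x^2 - 8*x - 21)/(x^2 + 7)^2; the denominator is positive wherever f is defined, so f'(x) = 0 ⇔ -3*x^2 + 8*x + 21 = 0.
  3*x^2 - 8*x - 21 = 0 has no rational roots; quadratic formula: x = (8 ± √316)/6.
  ⇒ x = 4/3 - sqrt(79)/3 ≈ -1.6294, 4/3 + sqrt(79)/3 ≈ 4.2961

f''(x) = 2*(3*x^3 - 12*x^2 - 63*x + 28)/(x^6 + 21*x^4 + 147*x^2 + 343)
Second-derivative test at each critical point:
  f''(-1.6294) = 0.1907 > 0 → local minimum
  f''(4.2961) = -0.0274 < 0 → local maximum

Critical points: x = 4/3 - sqrt(79)/3 ≈ -1.6294 (local minimum); x = 4/3 + sqrt(79)/3 ≈ 4.2961 (local maximum)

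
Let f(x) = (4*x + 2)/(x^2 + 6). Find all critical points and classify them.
f'(x) = 4*(-x^2 - x + 6)/(x^4 + 12*x^2 + 36)

Solve f'(x) = 0:
  f'(x) = -4*(x - 2)*(x + 3)/(x^2 + 6)^2; the denominator is positive wherever f is defined, so f'(x) = 0 ⇔ -4*x^2 - 4*x + 24 = 0.
  Factor: -4*x^2 - 4*x + 24 = -4*(x - 2)*(x + 3) = 0.
  ⇒ x = -3, 2

f''(x) = 4*(4*x^2*(2*x + 1) - (6*x + 1)*(x^2 + 6))/(x^2 + 6)^3
Second-derivative test at each critical point:
  f''(-3) = 4/45 > 0 → local minimum
  f''(2) = -1/5 < 0 → local maximum

Critical points: x = -3 (local minimum); x = 2 (local maximum)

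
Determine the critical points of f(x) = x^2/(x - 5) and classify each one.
f'(x) = x*(x - 10)/(x^2 - 10*x + 25)

Solve f'(x) = 0:
  f'(x) = x*(x - 10)/(x - 5)^2; the denominator is positive wherever f is defined, so f'(x) = 0 ⇔ x^2 - 10*x = 0.
  Factor: x^2 - 10*x = x*(x - 10) = 0.
  ⇒ x = 0, 10

f''(x) = 50/(x^3 - 15*x^2 + 75*x - 125)
Second-derivative test at each critical point:
  f''(0) = -2/5 < 0 → local maximum
  f''(10) = 2/5 > 0 → local minimum

Critical points: x = 0 (local maximum); x = 10 (local minimum)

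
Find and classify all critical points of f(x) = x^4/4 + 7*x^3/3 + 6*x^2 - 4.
f'(x) = x*(x^2 + 7*x + 12)

Solve f'(x) = 0:
  Factor: x^3 + 7*x^2 + 12*x = x*(x + 3)*(x + 4) = 0.
  ⇒ x = -4, -3, 0

f''(x) = 3*x^2 + 14*x + 12
Second-derivative test at each critical point:
  f''(-4) = 4 > 0 → local minimum
  f''(-3) = -3 < 0 → local maximum
  f''(0) = 12 > 0 → local minimum

Critical points: x = -4 (local minimum); x = -3 (local maximum); x = 0 (local minimum)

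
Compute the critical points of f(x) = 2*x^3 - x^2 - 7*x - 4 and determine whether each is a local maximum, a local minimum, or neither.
f'(x) = 6*x^2 - 2*x - 7

Solve f'(x) = 0:
  6*x^2 - 2*x - 7 = 0 has no rational roots; quadratic formula: x = (2 ± √172)/12.
  ⇒ x = 1/6 - sqrt(43)/6 ≈ -0.9262, 1/6 + sqrt(43)/6 ≈ 1.2596

f''(x) = 12*x - 2
Second-derivative test at each critical point:
  f''(-0.9262) = -13.1149 < 0 → local maximum
  f''(1.2596) = 13.1149 > 0 → local minimum

Critical points: x = 1/6 - sqrt(43)/6 ≈ -0.9262 (local maximum); x = 1/6 + sqrt(43)/6 ≈ 1.2596 (local minimum)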